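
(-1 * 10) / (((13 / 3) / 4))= -120 / 13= -9.23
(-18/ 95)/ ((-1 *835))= 18/ 79325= 0.00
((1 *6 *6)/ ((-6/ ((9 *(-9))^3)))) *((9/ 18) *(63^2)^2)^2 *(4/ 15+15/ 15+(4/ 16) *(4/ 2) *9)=1140763349582961580132.65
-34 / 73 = -0.47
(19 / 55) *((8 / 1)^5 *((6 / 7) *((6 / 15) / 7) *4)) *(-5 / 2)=-14942208 / 2695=-5544.42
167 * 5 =835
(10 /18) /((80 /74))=37 /72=0.51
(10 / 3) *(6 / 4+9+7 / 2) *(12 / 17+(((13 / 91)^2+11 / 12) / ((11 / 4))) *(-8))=-1110640 / 11781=-94.27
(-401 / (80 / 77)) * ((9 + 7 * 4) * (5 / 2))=-1142449 / 32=-35701.53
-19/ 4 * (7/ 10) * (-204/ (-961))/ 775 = -6783/ 7447750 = -0.00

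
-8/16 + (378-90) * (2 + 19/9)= 2367/2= 1183.50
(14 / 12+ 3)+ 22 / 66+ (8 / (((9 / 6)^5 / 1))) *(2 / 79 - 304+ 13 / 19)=-229799681 / 729486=-315.02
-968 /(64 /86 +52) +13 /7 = -9353 /567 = -16.50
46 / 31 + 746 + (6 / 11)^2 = 2804928 / 3751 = 747.78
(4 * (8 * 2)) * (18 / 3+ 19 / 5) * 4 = 12544 / 5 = 2508.80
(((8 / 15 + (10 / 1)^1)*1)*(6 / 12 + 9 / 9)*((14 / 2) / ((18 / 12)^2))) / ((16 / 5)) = 553 / 36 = 15.36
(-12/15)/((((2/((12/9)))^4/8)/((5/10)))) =-256/405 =-0.63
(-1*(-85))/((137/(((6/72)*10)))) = 425/822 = 0.52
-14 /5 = -2.80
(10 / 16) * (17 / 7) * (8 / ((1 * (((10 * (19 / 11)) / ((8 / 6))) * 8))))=187 / 1596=0.12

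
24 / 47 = 0.51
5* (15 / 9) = 8.33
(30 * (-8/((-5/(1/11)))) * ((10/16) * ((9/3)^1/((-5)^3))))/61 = -18/16775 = -0.00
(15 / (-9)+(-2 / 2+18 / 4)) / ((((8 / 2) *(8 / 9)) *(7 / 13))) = 429 / 448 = 0.96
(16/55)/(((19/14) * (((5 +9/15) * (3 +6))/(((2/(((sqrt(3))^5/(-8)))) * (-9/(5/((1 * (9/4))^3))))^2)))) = 19683/10450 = 1.88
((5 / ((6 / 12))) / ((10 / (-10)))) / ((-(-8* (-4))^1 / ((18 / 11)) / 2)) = 45 / 44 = 1.02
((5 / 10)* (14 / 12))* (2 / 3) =7 / 18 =0.39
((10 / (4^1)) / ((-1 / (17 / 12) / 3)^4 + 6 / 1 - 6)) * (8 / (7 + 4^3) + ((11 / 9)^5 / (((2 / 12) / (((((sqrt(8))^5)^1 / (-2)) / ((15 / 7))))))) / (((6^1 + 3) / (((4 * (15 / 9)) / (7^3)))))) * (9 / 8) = 3758445 / 36352 - 67255702855 * sqrt(2) / 69441624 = -1266.31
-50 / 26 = -25 / 13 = -1.92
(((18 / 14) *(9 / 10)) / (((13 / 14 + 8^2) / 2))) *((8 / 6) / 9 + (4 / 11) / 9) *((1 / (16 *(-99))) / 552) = -7 / 910708920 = -0.00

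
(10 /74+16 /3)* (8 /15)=4856 /1665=2.92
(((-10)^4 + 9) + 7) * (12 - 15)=-30048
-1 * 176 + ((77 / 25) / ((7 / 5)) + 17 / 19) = -16426 / 95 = -172.91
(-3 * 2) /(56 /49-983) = 14 /2291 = 0.01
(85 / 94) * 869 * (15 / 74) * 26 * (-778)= -3221983.65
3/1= 3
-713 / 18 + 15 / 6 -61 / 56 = -19253 / 504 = -38.20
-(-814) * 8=6512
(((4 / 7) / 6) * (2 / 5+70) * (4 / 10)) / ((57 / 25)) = 1408 / 1197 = 1.18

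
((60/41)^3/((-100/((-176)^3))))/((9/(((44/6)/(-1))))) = -9595125760/68921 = -139219.19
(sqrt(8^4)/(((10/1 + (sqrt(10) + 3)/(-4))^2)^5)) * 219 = 14696841216/(37 - sqrt(10))^10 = 0.00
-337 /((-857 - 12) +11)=337 /858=0.39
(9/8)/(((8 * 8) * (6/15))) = 45/1024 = 0.04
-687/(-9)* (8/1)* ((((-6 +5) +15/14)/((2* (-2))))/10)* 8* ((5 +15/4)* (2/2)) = -229/3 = -76.33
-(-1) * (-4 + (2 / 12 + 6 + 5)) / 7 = 43 / 42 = 1.02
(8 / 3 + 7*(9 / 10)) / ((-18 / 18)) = -269 / 30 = -8.97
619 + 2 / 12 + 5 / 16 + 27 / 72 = 29753 / 48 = 619.85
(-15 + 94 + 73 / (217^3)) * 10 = 8072468000 / 10218313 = 790.00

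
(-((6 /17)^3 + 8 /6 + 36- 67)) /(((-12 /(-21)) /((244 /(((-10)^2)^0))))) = 186432043 /14739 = 12648.89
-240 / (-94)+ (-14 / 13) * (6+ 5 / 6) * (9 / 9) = -8809 / 1833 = -4.81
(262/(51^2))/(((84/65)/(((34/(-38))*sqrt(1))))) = -8515/122094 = -0.07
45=45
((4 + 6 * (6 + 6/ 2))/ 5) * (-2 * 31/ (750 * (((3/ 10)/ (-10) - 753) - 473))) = 7192/ 9195225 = 0.00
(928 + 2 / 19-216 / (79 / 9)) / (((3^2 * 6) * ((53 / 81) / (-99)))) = -201388275 / 79553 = -2531.50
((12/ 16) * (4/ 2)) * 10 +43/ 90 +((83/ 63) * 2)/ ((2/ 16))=2559/ 70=36.56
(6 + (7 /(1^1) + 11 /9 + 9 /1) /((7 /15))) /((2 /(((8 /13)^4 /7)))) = 1845248 /4198467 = 0.44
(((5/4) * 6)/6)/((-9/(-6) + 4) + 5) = 5/42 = 0.12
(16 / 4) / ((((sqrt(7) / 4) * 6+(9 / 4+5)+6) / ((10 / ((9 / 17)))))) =144160 / 23013 - 5440 * sqrt(7) / 7671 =4.39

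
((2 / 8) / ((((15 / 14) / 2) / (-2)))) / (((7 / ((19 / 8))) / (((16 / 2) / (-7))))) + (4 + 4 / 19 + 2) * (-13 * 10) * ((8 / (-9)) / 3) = 4301698 / 17955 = 239.58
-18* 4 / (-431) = 72 / 431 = 0.17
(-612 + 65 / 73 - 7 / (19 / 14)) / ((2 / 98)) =-41883387 / 1387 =-30197.11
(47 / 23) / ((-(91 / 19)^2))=-16967 / 190463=-0.09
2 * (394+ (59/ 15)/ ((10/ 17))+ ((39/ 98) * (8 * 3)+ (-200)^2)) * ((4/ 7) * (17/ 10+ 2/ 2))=5346274446/ 42875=124694.45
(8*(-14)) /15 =-112 /15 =-7.47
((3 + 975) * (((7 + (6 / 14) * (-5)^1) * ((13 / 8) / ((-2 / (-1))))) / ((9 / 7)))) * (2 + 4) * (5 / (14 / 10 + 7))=900575 / 84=10721.13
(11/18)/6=11/108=0.10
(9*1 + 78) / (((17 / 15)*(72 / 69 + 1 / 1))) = 30015 / 799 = 37.57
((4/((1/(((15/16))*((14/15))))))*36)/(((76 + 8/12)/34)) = 6426/115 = 55.88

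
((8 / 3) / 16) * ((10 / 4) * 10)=25 / 6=4.17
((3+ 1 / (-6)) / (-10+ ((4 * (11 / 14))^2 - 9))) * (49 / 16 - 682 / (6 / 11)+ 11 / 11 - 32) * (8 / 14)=7301483 / 32184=226.87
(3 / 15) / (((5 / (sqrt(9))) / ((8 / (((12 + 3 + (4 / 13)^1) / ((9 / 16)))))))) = 0.04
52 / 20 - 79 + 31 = -45.40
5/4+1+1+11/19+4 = 595/76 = 7.83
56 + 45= 101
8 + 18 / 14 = 65 / 7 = 9.29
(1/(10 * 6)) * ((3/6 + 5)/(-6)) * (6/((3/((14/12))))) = -77/2160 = -0.04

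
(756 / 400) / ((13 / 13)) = 1.89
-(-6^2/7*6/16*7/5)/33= 9/110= 0.08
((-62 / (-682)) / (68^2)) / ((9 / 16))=1 / 28611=0.00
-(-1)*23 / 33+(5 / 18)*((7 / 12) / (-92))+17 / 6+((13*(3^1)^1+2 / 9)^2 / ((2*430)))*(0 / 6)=771311 / 218592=3.53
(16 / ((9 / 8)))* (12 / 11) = 512 / 33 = 15.52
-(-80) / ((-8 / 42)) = -420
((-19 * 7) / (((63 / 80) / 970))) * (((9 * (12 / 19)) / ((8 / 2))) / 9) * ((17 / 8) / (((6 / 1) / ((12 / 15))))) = -65960 / 9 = -7328.89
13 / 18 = 0.72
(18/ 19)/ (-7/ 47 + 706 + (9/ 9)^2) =141/ 105203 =0.00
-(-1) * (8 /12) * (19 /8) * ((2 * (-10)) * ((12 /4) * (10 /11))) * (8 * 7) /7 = -7600 /11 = -690.91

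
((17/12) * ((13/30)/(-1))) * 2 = -221/180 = -1.23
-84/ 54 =-14/ 9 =-1.56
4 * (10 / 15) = 2.67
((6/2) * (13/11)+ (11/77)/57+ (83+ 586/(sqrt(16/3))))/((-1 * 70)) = -293 * sqrt(3)/140- 379859/307230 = -4.86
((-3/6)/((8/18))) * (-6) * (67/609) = 603/812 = 0.74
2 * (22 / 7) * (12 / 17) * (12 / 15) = 2112 / 595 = 3.55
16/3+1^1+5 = 11.33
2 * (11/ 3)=22/ 3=7.33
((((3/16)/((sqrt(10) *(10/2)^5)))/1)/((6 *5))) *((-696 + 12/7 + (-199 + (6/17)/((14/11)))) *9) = -239103 *sqrt(10)/148750000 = -0.01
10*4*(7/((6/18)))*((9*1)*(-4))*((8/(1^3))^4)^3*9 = -18702692788469760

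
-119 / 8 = -14.88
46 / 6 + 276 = 851 / 3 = 283.67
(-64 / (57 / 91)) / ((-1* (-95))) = -5824 / 5415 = -1.08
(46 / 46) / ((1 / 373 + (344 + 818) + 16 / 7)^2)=6817321 / 9241338561849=0.00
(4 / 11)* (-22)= -8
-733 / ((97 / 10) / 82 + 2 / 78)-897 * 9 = -60601359 / 4603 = -13165.62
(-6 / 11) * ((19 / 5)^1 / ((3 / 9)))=-342 / 55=-6.22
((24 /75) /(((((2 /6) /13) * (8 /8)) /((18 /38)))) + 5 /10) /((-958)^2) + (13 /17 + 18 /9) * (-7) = -19.35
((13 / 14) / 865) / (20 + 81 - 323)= -13 / 2688420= -0.00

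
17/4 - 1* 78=-295/4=-73.75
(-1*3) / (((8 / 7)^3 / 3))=-3087 / 512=-6.03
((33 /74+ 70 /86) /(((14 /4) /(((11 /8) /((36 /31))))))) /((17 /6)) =1367069 /9087792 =0.15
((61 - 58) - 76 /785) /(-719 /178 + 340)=405662 /46943785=0.01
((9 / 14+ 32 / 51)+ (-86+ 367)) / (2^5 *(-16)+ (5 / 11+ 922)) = 51557 / 74970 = 0.69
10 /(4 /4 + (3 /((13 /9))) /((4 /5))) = 520 /187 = 2.78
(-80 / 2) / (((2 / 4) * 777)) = -80 / 777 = -0.10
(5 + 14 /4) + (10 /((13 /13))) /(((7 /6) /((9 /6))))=299 /14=21.36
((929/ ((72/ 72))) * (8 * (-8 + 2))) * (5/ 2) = -111480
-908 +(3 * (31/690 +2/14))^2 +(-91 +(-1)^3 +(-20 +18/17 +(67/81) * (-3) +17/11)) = -1019.56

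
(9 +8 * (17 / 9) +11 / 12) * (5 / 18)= 4505 / 648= 6.95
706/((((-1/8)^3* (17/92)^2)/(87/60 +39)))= -618783674368/1445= -428223996.10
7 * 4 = 28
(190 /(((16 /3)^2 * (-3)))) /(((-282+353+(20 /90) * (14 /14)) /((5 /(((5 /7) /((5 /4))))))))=-89775 /328192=-0.27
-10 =-10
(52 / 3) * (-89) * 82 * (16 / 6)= -3035968 / 9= -337329.78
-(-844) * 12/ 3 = 3376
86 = 86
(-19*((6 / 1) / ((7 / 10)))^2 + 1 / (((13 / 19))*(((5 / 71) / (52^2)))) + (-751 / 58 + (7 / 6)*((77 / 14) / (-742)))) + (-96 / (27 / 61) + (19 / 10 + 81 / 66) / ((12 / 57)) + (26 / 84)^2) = 16256314155559 / 298239480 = 54507.59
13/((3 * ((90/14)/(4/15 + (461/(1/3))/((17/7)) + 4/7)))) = 13234013/34425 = 384.43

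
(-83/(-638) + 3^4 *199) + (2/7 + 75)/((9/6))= 216636557/13398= 16169.32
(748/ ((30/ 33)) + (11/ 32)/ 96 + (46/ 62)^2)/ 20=41.17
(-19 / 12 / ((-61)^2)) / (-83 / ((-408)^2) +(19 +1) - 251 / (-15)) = -1317840 / 113763893033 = -0.00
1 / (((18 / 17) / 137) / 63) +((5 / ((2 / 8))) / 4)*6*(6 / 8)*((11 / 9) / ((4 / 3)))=65377 / 8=8172.12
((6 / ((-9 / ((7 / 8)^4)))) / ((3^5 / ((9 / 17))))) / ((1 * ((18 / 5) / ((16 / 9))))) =-12005 / 28553472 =-0.00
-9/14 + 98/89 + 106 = 132647/1246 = 106.46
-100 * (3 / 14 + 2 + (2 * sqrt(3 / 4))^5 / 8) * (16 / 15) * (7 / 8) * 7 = -4340 / 3 -735 * sqrt(3) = -2719.72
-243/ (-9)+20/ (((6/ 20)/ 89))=5960.33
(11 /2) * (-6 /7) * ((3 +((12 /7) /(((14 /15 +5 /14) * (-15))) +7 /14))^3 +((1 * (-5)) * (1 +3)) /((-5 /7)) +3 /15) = -1783875972549 /5572703080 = -320.11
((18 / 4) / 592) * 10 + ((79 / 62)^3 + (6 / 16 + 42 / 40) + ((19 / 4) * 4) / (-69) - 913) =-5535116358593 / 6084513840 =-909.71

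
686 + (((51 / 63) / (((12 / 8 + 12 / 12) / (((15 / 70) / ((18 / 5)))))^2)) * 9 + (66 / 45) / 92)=108240247 / 157780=686.02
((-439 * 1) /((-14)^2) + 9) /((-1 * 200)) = -53 /1568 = -0.03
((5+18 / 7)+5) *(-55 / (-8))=605 / 7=86.43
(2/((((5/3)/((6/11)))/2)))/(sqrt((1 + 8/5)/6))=72 * sqrt(390)/715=1.99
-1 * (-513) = 513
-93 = -93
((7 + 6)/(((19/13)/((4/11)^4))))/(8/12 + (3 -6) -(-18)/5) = 648960/5285401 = 0.12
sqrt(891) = 9*sqrt(11) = 29.85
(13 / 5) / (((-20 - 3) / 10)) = -26 / 23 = -1.13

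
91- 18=73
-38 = -38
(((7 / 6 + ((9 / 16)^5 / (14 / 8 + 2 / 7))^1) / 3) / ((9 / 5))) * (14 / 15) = 124921433 / 605159424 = 0.21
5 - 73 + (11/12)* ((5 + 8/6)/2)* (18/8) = -1967/32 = -61.47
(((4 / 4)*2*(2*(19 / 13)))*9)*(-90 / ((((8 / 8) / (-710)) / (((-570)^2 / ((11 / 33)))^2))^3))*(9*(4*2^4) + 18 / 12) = 10910670547736603732548763517848657100000000000000000 / 13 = 839282349825892594811443400000000000000000000000000.00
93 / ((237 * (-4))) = -31 / 316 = -0.10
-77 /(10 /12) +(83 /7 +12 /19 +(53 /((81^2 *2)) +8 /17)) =-11783967229 /148344210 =-79.44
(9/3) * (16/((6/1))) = 8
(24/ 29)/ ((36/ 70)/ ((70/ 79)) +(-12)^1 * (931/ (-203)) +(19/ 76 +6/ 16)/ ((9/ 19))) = 2116800/ 145626643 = 0.01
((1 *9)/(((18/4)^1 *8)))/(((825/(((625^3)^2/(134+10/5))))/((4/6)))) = 2384185791015625/26928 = 88539282197.55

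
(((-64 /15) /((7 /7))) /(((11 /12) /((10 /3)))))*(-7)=3584 /33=108.61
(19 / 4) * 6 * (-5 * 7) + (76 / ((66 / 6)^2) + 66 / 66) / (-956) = -115387007 / 115676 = -997.50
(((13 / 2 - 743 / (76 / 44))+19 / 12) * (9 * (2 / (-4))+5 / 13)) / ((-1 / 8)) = -13895.99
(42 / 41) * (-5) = -210 / 41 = -5.12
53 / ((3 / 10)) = 530 / 3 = 176.67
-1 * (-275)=275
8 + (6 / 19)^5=19816568 / 2476099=8.00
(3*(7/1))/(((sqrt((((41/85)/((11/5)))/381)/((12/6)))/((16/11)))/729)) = 244944*sqrt(5842254)/451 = 1312745.33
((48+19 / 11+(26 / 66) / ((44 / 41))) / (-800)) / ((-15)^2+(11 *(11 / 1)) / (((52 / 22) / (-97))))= 945581 / 71587665600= 0.00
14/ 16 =7/ 8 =0.88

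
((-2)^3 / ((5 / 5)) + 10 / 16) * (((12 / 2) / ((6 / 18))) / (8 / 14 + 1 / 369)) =-1371573 / 5932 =-231.22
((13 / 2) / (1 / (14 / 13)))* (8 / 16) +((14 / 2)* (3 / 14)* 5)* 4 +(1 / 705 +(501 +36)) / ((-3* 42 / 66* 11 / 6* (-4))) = 709231 / 9870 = 71.86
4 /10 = 0.40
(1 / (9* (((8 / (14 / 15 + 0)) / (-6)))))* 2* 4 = -28 / 45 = -0.62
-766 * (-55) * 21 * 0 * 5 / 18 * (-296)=0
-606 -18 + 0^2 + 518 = -106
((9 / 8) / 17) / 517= 9 / 70312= 0.00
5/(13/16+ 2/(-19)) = 304/43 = 7.07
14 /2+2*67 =141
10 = 10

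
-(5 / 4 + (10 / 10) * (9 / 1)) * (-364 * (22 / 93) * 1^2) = 882.60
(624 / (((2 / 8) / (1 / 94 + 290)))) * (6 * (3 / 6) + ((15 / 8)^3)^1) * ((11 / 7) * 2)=57433992759 / 2632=21821425.82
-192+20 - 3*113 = -511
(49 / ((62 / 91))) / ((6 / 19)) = 84721 / 372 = 227.74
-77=-77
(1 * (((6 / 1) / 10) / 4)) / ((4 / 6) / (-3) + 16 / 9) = 27 / 280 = 0.10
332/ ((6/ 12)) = 664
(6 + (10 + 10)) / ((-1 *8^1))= -13 / 4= -3.25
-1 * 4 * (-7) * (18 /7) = 72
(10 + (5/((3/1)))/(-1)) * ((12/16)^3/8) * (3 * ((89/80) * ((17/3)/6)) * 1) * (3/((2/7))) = 476595/32768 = 14.54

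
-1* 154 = -154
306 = 306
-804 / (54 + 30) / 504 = -67 / 3528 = -0.02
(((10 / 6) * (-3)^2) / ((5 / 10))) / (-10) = -3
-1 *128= -128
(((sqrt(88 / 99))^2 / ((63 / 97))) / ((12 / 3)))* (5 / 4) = 485 / 1134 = 0.43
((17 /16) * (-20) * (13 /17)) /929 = -65 /3716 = -0.02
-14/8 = -7/4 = -1.75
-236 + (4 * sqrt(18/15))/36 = -236 + sqrt(30)/45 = -235.88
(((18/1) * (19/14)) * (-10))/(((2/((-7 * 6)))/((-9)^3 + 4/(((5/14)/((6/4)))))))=-3653586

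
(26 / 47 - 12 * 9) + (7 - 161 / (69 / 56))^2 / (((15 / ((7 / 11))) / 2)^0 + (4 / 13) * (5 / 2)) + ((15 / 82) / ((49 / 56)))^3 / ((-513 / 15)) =37304066442446257 / 4369859709453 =8536.67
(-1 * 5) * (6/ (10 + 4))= -15/ 7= -2.14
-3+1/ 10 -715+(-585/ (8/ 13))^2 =288950397/ 320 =902969.99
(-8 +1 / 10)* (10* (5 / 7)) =-395 / 7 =-56.43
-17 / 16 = -1.06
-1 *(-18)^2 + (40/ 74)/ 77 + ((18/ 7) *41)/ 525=-161434678/ 498575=-323.79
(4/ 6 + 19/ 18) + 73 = 1345/ 18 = 74.72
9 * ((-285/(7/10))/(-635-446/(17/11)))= 436050/109907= 3.97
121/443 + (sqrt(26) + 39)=sqrt(26) + 17398/443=44.37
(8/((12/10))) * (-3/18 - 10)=-610/9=-67.78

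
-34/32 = -1.06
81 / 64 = 1.27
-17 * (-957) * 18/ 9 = 32538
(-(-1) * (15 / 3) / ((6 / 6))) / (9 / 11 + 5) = 55 / 64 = 0.86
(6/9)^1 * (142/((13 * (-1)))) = -284/39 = -7.28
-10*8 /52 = -20 /13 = -1.54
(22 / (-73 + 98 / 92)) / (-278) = 506 / 459951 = 0.00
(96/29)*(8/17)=768/493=1.56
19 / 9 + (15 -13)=37 / 9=4.11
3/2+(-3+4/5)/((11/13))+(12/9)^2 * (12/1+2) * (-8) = -200.21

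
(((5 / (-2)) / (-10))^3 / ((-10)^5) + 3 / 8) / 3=2399999 / 19200000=0.12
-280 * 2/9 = -560/9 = -62.22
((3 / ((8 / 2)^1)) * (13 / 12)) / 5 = 13 / 80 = 0.16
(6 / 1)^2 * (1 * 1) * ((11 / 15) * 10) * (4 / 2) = 528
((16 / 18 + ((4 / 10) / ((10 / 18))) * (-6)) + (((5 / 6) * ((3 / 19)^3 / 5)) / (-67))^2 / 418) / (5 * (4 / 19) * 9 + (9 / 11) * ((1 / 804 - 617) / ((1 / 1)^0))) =272599330298082031 / 39354686145164624850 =0.01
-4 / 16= -1 / 4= -0.25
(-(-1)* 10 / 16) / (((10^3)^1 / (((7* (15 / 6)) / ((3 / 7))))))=49 / 1920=0.03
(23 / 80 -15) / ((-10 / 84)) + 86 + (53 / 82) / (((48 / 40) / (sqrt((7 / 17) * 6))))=265 * sqrt(714) / 8364 + 41917 / 200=210.43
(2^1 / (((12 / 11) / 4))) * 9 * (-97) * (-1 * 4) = 25608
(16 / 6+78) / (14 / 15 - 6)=-605 / 38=-15.92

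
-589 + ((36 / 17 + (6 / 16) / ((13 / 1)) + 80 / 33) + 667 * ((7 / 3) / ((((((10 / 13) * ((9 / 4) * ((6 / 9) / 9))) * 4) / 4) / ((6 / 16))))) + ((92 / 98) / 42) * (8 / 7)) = 1389587645659 / 350209860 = 3967.87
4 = 4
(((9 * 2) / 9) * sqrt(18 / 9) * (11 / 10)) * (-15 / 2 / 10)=-2.33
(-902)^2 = 813604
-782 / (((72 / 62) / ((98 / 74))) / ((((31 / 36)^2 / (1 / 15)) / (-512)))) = 2853828845 / 147308544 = 19.37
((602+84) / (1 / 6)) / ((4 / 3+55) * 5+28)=12348 / 929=13.29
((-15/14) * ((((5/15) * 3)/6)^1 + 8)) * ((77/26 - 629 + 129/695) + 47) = 5064.96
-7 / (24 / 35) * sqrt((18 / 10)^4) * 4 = -1323 / 10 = -132.30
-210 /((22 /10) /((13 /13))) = -95.45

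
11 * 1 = 11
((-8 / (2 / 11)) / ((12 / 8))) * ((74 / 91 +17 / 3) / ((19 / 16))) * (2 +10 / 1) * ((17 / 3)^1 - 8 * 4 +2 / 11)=781643264 / 15561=50230.91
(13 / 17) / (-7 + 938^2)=0.00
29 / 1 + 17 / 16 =481 / 16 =30.06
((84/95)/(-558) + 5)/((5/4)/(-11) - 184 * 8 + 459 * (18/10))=-1943084/251092467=-0.01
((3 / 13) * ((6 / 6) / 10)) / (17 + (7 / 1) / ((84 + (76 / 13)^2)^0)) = 1 / 1040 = 0.00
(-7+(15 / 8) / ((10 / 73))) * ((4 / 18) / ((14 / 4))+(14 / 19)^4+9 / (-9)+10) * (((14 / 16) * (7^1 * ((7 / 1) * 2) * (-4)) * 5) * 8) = -2014190176285 / 2345778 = -858644.84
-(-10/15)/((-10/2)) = -2/15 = -0.13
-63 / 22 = -2.86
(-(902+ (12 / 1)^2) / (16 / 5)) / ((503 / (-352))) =115060 / 503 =228.75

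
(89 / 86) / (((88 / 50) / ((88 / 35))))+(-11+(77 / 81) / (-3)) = -719615 / 73143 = -9.84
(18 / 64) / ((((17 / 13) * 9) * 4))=13 / 2176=0.01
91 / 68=1.34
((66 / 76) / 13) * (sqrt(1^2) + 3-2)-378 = -93333 / 247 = -377.87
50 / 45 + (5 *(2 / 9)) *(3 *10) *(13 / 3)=1310 / 9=145.56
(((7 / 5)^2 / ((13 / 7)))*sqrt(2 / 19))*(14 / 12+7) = 16807*sqrt(38) / 37050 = 2.80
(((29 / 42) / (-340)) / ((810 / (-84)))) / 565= 0.00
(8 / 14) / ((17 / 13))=52 / 119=0.44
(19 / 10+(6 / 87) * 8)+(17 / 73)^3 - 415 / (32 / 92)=-537297189997 / 451259720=-1190.66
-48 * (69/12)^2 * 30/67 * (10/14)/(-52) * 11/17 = 1309275/207298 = 6.32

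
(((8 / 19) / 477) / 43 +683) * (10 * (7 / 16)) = 9315993925 / 3117672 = 2988.13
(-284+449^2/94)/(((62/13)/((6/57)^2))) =2273765/525977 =4.32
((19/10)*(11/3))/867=209/26010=0.01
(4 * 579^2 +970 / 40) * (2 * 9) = 48275577 / 2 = 24137788.50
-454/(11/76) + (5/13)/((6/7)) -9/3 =-2693501/858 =-3139.28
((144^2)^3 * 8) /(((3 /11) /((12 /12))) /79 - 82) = -61984730316275712 /71255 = -869900081626.21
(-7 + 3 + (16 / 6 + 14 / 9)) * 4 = 8 / 9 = 0.89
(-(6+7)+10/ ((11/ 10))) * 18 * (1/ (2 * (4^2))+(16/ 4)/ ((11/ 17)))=-846369/ 1936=-437.17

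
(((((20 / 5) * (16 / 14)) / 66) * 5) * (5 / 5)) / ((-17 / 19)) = -1520 / 3927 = -0.39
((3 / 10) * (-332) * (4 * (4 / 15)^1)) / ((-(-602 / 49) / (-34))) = 316064 / 1075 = 294.01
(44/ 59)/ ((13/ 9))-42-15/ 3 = -35653/ 767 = -46.48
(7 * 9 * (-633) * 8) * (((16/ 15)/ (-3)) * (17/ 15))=3213952/ 25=128558.08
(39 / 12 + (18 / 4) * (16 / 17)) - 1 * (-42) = 3365 / 68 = 49.49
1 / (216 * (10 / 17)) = 17 / 2160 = 0.01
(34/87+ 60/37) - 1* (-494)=1596664/3219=496.01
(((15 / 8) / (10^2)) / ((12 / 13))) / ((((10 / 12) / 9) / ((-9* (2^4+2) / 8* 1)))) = -28431 / 6400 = -4.44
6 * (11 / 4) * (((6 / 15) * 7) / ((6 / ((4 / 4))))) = 77 / 10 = 7.70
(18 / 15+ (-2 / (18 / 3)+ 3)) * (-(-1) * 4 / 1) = 232 / 15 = 15.47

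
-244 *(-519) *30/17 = 3799080/17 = 223475.29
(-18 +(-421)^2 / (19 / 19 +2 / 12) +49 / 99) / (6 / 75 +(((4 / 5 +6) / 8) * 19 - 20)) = -10526902300 / 261261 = -40292.67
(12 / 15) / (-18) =-2 / 45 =-0.04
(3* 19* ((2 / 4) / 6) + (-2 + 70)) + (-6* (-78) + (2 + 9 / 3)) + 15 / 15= 2187 / 4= 546.75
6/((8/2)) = 3/2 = 1.50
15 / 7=2.14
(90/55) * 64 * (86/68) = 24768/187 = 132.45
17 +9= 26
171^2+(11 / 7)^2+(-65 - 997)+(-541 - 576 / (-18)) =1355951 / 49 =27672.47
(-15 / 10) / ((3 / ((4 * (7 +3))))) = -20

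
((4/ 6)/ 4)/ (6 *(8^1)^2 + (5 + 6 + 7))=1/ 2412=0.00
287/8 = 35.88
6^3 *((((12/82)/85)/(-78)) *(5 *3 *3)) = -1944/9061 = -0.21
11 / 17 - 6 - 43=-822 / 17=-48.35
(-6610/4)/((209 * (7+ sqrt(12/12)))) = -3305/3344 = -0.99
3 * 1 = 3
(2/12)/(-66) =-1/396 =-0.00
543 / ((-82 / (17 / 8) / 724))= -1670811 / 164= -10187.87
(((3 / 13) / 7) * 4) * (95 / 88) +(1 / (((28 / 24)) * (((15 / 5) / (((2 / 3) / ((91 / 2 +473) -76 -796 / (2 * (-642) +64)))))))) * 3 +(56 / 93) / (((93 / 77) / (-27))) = -6926082413561 / 520080366806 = -13.32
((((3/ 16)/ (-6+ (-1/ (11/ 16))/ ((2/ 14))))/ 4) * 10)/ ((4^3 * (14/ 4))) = -165/ 1275904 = -0.00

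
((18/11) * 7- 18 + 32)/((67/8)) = 2240/737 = 3.04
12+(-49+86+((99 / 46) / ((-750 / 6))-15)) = 195401 / 5750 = 33.98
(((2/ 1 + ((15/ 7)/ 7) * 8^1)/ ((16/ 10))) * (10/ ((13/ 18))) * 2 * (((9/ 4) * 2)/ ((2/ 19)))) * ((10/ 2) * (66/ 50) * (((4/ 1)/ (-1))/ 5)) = -11071566/ 637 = -17380.79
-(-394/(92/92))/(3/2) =788/3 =262.67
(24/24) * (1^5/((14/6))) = 3/7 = 0.43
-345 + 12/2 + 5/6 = -2029/6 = -338.17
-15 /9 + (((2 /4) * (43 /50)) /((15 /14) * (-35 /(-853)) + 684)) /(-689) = -22334693643 /13400808850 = -1.67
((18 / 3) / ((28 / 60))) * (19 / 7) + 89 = 6071 / 49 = 123.90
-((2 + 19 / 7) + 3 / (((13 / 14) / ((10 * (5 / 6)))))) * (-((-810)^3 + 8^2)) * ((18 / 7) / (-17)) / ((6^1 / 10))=3530811818640 / 833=4238669650.23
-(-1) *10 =10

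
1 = 1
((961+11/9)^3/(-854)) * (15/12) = -405913685000/311283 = -1304002.10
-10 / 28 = -5 / 14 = -0.36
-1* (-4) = 4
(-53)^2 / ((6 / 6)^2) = 2809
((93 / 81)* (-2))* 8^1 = -496 / 27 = -18.37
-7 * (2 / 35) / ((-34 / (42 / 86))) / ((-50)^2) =0.00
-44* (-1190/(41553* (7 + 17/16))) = 837760/5360337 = 0.16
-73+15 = -58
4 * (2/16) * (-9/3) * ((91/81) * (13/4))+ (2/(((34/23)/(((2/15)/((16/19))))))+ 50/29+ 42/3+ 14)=6512141/266220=24.46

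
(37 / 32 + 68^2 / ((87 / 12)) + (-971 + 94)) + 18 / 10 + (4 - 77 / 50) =-5423943 / 23200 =-233.79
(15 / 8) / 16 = 15 / 128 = 0.12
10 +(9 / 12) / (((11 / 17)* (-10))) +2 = 5229 / 440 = 11.88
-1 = -1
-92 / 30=-46 / 15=-3.07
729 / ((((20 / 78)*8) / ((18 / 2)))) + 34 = 258599 / 80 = 3232.49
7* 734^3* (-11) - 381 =-30449411989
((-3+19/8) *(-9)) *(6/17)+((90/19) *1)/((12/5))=5115/1292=3.96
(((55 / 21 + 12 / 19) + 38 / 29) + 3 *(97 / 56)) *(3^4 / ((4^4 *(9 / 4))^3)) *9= 903223 / 24266145792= 0.00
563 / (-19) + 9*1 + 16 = -88 / 19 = -4.63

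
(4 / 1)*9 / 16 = 9 / 4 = 2.25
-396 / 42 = -66 / 7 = -9.43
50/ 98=25/ 49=0.51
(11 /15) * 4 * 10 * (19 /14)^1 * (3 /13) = 836 /91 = 9.19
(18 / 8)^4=6561 / 256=25.63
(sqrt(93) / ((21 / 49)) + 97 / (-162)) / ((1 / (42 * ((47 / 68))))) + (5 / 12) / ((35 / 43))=636.35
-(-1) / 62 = 1 / 62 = 0.02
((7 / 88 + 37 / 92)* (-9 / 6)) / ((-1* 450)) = 13 / 8096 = 0.00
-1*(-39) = 39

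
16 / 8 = 2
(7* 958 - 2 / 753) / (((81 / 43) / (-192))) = -13896543232 / 20331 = -683514.99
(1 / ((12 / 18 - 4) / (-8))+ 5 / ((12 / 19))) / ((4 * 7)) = 0.37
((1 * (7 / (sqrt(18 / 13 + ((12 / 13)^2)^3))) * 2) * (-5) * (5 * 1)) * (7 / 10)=-173.10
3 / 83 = 0.04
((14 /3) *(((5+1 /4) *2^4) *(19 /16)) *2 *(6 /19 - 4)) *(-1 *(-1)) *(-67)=229810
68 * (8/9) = 544/9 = 60.44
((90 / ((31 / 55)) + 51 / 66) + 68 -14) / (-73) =-146255 / 49786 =-2.94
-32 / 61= -0.52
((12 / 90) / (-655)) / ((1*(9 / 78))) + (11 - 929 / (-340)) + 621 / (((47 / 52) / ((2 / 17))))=94.56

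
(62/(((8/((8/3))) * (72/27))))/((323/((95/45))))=0.05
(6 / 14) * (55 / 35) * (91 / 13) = 33 / 7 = 4.71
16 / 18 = 8 / 9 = 0.89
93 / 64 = 1.45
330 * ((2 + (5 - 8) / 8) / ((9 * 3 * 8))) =715 / 288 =2.48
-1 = -1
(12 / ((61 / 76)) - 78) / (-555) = 1282 / 11285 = 0.11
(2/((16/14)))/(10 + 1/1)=7/44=0.16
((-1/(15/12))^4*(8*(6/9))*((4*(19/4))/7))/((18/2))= 77824/118125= 0.66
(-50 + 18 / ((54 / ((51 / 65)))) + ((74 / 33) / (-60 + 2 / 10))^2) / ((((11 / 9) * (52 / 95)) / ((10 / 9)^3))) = -115004263282750 / 1127694111687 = -101.98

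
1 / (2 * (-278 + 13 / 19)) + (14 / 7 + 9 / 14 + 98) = 3711944 / 36883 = 100.64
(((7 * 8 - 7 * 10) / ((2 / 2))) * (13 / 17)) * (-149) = 27118 / 17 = 1595.18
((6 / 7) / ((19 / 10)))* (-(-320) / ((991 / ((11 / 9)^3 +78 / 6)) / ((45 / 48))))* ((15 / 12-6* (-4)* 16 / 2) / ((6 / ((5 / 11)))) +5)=2001410000 / 50329917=39.77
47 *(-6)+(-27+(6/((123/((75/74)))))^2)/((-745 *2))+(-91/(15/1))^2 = -18915614206804/77150713725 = -245.18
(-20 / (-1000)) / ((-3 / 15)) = -1 / 10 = -0.10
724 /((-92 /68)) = -12308 /23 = -535.13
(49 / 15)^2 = 2401 / 225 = 10.67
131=131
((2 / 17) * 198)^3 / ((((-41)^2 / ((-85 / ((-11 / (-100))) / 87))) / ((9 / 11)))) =-769824000 / 14088461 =-54.64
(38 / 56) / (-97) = -0.01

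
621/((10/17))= 10557/10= 1055.70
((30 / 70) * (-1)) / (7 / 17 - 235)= 51 / 27916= 0.00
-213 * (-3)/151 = 639/151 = 4.23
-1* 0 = 0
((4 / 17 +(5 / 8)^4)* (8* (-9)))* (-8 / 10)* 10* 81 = 19689561 / 1088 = 18097.02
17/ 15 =1.13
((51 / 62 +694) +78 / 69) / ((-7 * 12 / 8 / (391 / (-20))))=16871293 / 13020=1295.80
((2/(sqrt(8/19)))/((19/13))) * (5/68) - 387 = -387 + 65 * sqrt(38)/2584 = -386.84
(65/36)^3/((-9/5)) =-1373125/419904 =-3.27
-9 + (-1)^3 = -10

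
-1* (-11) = 11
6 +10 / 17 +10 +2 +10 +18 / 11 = 30.22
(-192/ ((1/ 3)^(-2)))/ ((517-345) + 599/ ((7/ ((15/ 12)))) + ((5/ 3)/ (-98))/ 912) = -5720064/ 74798131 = -0.08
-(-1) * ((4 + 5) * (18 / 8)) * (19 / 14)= 1539 / 56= 27.48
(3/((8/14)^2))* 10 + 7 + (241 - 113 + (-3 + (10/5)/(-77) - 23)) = 123723/616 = 200.85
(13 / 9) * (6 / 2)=13 / 3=4.33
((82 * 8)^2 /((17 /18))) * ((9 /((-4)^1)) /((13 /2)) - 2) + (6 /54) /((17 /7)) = -2126290085 /1989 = -1069024.68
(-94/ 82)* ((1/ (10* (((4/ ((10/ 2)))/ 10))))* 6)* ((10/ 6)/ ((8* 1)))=-1175/ 656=-1.79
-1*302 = -302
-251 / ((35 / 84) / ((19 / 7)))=-57228 / 35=-1635.09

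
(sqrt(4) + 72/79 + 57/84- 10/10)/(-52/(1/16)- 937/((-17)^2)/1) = -1655681/533943620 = -0.00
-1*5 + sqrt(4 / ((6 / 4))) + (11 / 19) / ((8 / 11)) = -639 / 152 + 2*sqrt(6) / 3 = -2.57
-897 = -897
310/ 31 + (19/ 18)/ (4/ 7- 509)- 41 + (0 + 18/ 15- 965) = -994.80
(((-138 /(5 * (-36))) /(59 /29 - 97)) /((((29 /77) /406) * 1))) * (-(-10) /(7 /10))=-513590 /4131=-124.33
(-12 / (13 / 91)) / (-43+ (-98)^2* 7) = -28 / 22395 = -0.00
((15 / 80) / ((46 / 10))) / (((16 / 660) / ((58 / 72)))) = 7975 / 5888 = 1.35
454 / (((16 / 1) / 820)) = 46535 / 2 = 23267.50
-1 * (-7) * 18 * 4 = 504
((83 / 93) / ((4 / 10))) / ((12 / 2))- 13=-12.63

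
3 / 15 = 1 / 5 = 0.20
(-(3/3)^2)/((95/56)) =-56/95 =-0.59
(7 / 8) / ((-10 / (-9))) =63 / 80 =0.79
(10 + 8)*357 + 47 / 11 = 70733 / 11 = 6430.27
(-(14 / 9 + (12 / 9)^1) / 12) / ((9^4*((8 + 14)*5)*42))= -13 / 1636838280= -0.00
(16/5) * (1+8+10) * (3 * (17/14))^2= 197676/245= 806.84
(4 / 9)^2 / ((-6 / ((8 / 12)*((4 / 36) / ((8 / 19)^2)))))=-361 / 26244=-0.01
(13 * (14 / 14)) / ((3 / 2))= 8.67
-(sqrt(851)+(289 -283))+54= 48 -sqrt(851)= 18.83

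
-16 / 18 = -8 / 9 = -0.89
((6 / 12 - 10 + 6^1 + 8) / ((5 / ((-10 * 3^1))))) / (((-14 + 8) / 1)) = 9 / 2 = 4.50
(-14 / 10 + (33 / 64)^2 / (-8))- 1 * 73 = -12195141 / 163840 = -74.43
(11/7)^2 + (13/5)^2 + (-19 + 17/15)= -31742/3675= -8.64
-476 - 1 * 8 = -484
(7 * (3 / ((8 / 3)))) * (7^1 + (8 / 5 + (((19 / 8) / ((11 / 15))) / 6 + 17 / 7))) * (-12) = -1924047 / 1760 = -1093.21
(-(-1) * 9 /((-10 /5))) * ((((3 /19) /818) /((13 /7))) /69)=-63 /9294116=-0.00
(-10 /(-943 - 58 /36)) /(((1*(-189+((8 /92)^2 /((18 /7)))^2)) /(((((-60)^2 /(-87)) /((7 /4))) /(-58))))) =-9792196272000 /428822671305237853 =-0.00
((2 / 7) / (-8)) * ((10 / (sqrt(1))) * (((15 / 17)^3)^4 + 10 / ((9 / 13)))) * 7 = -384543039404422775 / 10487200270135698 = -36.67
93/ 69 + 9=238/ 23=10.35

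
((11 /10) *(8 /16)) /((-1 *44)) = -1 /80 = -0.01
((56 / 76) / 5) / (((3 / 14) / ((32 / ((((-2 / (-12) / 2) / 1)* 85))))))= 3.11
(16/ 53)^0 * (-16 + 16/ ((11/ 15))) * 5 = 320/ 11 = 29.09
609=609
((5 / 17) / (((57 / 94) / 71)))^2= 1113556900 / 938961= 1185.95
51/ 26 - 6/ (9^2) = 1325/ 702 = 1.89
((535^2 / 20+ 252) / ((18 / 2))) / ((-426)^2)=58253 / 6533136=0.01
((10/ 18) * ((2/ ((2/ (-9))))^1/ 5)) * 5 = -5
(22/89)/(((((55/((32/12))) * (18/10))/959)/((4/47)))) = 61376/112941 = 0.54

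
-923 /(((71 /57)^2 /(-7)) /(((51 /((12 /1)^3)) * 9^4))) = 3664101987 /4544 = 806360.47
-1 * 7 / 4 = -7 / 4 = -1.75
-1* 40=-40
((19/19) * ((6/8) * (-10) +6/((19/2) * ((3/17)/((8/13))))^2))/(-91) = 2449469/33310914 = 0.07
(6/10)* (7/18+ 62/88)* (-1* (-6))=433/110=3.94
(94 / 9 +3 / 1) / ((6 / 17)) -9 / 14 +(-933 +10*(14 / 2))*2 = -319136 / 189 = -1688.55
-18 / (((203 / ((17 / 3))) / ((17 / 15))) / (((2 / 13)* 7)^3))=-226576 / 318565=-0.71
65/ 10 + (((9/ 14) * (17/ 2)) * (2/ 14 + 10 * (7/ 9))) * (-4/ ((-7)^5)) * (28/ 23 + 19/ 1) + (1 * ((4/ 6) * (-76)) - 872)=-104097697463/ 113648934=-915.96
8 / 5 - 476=-2372 / 5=-474.40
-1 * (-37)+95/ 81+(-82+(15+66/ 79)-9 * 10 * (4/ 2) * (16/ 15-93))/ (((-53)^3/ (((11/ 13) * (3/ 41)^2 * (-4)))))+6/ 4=1651946682997253/ 41637129418638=39.67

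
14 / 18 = 7 / 9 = 0.78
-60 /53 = -1.13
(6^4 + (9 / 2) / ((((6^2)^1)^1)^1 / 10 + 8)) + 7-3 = 150845 / 116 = 1300.39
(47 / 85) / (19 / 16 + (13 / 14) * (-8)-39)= -5264 / 430695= -0.01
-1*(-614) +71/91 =614.78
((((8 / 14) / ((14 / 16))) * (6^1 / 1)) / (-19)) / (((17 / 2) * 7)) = -384 / 110789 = -0.00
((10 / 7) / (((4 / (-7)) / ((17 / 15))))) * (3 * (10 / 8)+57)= -1377 / 8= -172.12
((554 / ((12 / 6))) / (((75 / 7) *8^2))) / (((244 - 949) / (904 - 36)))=-420763 / 846000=-0.50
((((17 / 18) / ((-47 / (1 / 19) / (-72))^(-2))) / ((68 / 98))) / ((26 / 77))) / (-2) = -310.04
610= 610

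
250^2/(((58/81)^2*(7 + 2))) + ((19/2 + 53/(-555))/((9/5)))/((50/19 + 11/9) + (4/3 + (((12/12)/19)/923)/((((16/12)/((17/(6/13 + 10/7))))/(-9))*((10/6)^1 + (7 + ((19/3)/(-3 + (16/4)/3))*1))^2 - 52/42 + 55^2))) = 4525253854899426997075973/334086627292367877192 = 13545.15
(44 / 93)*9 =132 / 31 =4.26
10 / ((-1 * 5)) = -2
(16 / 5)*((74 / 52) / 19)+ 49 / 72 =81827 / 88920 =0.92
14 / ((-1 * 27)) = -14 / 27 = -0.52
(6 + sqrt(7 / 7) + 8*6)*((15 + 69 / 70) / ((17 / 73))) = 898557 / 238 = 3775.45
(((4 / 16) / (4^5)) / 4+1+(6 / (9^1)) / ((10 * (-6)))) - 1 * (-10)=10.99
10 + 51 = 61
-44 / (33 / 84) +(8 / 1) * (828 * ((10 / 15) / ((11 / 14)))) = 60592 / 11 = 5508.36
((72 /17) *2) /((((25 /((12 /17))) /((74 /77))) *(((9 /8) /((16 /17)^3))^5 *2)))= 89460510651482558928257024 /3482660821534930618766065575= 0.03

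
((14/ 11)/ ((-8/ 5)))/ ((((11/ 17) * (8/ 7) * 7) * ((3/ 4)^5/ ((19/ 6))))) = -180880/ 88209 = -2.05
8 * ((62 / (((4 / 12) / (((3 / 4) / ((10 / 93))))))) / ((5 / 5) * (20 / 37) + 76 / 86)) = 7287.15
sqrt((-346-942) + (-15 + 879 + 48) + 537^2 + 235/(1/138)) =sqrt(320423) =566.06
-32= -32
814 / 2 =407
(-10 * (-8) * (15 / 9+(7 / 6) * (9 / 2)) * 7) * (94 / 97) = 1092280 / 291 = 3753.54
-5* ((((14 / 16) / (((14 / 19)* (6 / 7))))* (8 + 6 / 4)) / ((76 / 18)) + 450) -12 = -291531 / 128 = -2277.59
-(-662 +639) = 23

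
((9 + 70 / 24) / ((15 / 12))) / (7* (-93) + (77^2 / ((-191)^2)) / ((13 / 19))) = -67818179 / 4629390780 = -0.01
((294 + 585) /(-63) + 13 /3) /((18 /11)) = -1111 /189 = -5.88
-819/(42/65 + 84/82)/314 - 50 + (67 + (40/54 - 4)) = 21890483/1797336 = 12.18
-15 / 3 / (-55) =0.09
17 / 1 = 17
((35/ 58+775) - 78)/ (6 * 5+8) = 18.36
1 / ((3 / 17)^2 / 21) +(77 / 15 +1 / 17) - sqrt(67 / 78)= 173279 / 255 - sqrt(5226) / 78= 678.60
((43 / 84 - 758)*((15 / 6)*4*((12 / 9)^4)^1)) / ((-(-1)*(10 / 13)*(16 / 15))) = -16543540 / 567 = -29177.32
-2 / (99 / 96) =-64 / 33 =-1.94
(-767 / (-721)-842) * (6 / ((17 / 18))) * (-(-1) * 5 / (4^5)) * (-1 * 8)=81852525 / 392224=208.69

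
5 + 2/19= 97/19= 5.11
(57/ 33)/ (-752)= -19/ 8272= -0.00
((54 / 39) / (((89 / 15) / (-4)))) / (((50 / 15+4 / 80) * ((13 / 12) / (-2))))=1555200 / 3053323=0.51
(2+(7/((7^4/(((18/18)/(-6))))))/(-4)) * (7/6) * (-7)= -16465/1008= -16.33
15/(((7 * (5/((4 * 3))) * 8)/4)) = 18/7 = 2.57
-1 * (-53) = 53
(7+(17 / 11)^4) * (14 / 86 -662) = -5293601672 / 629563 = -8408.37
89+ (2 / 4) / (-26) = 4627 / 52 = 88.98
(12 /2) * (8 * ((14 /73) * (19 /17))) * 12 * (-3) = -459648 /1241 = -370.39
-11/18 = -0.61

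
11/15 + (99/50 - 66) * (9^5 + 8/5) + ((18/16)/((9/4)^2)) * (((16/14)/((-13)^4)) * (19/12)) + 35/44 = -112237429510919039/29689159500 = -3780417.88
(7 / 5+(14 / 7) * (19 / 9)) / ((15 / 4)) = 1012 / 675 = 1.50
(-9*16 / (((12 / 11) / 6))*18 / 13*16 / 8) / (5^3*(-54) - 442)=3564 / 11687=0.30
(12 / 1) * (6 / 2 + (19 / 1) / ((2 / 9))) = 1062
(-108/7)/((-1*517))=108/3619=0.03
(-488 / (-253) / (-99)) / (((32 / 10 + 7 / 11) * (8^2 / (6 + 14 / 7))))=-305 / 480447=-0.00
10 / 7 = 1.43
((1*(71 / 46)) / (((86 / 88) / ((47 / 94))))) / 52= 781 / 51428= 0.02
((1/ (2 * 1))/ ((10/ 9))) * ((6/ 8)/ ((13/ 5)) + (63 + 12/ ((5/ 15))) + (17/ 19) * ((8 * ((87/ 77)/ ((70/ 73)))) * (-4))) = 1570885839/ 53253200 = 29.50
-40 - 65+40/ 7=-695/ 7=-99.29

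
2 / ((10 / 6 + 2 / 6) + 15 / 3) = 2 / 7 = 0.29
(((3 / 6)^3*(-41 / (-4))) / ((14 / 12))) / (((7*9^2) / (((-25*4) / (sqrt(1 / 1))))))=-1025 / 5292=-0.19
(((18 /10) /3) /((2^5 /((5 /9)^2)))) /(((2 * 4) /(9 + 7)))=5 /432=0.01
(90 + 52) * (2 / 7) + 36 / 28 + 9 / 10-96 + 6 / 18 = -11111 / 210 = -52.91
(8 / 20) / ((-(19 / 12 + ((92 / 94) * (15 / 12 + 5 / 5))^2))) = -26508 / 426295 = -0.06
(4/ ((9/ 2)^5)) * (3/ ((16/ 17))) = 136/ 19683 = 0.01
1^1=1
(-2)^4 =16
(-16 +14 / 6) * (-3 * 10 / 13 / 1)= 410 / 13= 31.54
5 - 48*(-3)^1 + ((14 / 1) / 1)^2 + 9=354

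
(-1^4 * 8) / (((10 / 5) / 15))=-60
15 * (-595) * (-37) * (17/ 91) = 801975/ 13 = 61690.38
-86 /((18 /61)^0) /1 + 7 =-79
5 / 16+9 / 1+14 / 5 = 969 / 80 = 12.11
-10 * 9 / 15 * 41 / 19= -246 / 19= -12.95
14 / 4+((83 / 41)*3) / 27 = 2749 / 738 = 3.72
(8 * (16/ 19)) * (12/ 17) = 1536/ 323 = 4.76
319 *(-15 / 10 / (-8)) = 957 / 16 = 59.81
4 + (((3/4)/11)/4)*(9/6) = 1417/352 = 4.03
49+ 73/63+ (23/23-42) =577/63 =9.16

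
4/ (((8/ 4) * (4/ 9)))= 9/ 2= 4.50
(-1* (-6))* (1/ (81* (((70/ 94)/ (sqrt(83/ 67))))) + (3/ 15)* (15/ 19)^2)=94* sqrt(5561)/ 63315 + 270/ 361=0.86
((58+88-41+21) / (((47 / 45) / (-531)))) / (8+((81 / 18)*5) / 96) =-192689280 / 24769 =-7779.45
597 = 597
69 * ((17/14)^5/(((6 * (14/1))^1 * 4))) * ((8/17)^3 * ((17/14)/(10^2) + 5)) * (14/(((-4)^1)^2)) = 46641999/188238400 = 0.25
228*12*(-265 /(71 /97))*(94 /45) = -146909216 /71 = -2069143.89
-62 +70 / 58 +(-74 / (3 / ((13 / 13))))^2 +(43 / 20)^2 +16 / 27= 173157767 / 313200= 552.87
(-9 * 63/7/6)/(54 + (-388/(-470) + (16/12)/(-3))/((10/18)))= -31725/128512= -0.25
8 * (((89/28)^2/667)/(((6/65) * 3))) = 514865/1176588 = 0.44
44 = 44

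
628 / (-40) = -15.70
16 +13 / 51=829 / 51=16.25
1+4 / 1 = 5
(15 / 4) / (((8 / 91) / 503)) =686595 / 32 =21456.09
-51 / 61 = -0.84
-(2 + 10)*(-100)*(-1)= -1200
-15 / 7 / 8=-15 / 56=-0.27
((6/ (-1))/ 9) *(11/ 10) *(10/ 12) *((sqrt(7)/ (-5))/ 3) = 11 *sqrt(7)/ 270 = 0.11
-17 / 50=-0.34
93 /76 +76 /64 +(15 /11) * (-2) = -1057 /3344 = -0.32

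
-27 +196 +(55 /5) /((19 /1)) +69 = 4533 /19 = 238.58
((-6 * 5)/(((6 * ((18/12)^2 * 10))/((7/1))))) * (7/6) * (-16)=784/27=29.04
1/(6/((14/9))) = 7/27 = 0.26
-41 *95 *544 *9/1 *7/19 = -7025760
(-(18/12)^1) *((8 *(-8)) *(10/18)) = 53.33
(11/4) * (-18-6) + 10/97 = -6392/97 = -65.90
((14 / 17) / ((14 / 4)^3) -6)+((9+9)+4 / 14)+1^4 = 11083 / 833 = 13.30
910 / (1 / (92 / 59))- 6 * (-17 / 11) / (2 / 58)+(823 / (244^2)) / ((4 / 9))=260877746791 / 154555456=1687.92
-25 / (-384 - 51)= 5 / 87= 0.06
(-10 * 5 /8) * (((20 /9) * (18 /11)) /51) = -250 /561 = -0.45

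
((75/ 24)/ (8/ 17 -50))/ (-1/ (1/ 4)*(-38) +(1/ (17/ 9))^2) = -0.00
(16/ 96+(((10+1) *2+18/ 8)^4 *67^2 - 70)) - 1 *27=1192223752859/ 768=1552374678.20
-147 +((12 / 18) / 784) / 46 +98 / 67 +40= -105.54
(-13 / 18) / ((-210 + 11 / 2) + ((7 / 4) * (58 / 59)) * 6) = 767 / 206217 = 0.00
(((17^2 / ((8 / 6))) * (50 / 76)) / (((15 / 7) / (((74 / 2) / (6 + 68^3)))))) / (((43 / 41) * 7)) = 2192065 / 2055166768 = 0.00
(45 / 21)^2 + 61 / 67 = 18064 / 3283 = 5.50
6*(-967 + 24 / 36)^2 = 16808402 / 3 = 5602800.67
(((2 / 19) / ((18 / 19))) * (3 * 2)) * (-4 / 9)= -8 / 27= -0.30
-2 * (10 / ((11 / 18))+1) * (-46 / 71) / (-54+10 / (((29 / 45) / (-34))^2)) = 7389026 / 9123480333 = 0.00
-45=-45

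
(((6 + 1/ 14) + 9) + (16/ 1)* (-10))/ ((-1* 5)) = 2029/ 70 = 28.99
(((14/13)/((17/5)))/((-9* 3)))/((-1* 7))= 10/5967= 0.00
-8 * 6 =-48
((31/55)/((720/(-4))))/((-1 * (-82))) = -31/811800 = -0.00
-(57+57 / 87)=-1672 / 29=-57.66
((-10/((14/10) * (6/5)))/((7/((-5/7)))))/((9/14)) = 1250/1323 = 0.94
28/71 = 0.39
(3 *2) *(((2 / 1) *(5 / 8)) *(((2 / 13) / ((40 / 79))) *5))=1185 / 104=11.39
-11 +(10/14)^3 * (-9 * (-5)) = 1852/343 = 5.40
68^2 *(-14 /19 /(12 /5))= -80920 /57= -1419.65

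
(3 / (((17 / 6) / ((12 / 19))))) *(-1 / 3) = -72 / 323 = -0.22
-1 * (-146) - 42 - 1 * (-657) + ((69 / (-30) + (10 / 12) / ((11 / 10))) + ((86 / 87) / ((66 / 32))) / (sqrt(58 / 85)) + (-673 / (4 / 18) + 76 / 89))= -33308348 / 14685 + 688 * sqrt(4930) / 83259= -2267.61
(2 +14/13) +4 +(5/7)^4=229017/31213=7.34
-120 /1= -120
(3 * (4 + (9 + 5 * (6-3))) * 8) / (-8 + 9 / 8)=-5376 / 55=-97.75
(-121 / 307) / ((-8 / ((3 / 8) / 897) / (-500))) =-0.01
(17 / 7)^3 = 4913 / 343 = 14.32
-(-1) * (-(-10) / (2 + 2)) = 5 / 2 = 2.50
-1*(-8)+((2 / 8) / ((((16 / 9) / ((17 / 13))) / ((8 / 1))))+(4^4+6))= 28233 / 104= 271.47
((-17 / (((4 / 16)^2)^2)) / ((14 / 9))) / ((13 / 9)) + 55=-171251 / 91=-1881.88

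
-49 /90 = -0.54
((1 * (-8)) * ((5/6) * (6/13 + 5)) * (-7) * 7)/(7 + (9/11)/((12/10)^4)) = 36738240/152269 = 241.27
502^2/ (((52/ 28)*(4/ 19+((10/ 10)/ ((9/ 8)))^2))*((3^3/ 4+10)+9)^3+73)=6205346496/ 783097357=7.92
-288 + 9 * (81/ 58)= -15975/ 58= -275.43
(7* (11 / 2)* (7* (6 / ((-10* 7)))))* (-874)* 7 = 706629 / 5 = 141325.80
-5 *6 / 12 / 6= -5 / 12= -0.42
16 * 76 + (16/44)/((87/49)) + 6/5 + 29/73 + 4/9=1276618793/1047915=1218.25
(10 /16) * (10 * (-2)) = -25 /2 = -12.50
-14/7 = -2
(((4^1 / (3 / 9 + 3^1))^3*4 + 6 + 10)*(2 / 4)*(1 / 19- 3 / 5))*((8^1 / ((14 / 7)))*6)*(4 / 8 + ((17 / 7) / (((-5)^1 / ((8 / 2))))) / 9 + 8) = -1554510464 / 1246875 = -1246.73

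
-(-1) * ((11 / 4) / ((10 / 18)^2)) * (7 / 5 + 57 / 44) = 48033 / 2000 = 24.02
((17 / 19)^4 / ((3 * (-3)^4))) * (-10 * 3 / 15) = -0.01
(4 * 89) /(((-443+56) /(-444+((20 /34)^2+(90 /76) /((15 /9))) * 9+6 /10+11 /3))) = 12615014326 /31875255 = 395.76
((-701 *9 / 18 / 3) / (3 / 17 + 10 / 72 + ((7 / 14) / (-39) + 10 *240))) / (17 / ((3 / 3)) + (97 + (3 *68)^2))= -11917 / 10216791745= -0.00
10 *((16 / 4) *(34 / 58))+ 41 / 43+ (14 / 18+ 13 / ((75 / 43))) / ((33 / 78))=135357319 / 3086325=43.86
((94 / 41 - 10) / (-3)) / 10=158 / 615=0.26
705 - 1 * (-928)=1633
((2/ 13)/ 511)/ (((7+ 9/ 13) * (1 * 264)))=1/ 6745200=0.00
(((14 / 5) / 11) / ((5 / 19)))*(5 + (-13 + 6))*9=-4788 / 275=-17.41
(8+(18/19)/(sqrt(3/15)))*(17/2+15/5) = 207*sqrt(5)/19+92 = 116.36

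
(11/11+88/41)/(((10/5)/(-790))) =-50955/41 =-1242.80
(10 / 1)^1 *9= 90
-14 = -14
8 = 8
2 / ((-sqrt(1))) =-2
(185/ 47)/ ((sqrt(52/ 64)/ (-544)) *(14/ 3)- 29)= -57157079040/ 421108611853+4226880 *sqrt(13)/ 421108611853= -0.14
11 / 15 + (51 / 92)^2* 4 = 62291 / 31740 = 1.96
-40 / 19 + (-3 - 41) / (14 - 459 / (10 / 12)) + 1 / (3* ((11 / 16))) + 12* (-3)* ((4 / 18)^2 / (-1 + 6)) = -1086599 / 573705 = -1.89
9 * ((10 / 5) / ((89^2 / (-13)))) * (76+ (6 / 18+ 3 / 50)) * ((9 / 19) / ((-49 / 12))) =6895044 / 26337325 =0.26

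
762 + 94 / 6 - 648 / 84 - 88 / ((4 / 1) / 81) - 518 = -32131 / 21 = -1530.05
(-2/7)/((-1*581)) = 2/4067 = 0.00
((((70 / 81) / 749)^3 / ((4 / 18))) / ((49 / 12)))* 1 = 0.00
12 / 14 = 0.86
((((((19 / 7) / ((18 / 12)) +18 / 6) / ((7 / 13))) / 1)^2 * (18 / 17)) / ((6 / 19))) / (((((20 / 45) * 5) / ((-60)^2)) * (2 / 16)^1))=141503375520 / 40817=3466775.50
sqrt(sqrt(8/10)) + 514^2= 264196.95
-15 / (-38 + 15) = 15 / 23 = 0.65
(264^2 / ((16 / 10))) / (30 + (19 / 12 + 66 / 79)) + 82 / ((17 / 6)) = 717133596 / 522461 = 1372.61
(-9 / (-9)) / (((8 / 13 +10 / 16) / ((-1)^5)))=-104 / 129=-0.81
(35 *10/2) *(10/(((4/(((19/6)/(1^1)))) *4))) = 16625/48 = 346.35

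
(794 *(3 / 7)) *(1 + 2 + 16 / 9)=34142 / 21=1625.81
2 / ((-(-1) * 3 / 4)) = 8 / 3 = 2.67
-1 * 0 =0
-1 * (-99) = 99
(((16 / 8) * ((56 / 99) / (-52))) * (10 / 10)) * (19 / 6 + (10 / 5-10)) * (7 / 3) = 2842 / 11583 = 0.25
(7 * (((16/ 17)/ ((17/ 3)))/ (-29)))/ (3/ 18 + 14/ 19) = -38304/ 863243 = -0.04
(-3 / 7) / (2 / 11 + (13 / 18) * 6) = -99 / 1043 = -0.09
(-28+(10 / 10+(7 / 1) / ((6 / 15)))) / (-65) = 0.15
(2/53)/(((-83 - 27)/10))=-2/583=-0.00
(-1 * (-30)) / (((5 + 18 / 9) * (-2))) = -15 / 7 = -2.14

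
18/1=18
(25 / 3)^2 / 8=625 / 72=8.68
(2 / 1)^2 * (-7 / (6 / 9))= -42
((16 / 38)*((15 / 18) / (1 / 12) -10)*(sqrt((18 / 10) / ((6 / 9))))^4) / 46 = 0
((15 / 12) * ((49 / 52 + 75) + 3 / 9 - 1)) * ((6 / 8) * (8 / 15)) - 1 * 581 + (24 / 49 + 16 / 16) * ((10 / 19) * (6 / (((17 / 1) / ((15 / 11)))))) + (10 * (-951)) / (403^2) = -368508176868389 / 678598072152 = -543.04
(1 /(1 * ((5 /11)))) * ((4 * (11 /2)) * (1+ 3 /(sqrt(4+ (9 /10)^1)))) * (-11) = -7986 * sqrt(10) /35 - 2662 /5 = -1253.94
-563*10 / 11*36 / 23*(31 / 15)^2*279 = -1207607976 / 1265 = -954630.81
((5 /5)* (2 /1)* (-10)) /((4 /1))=-5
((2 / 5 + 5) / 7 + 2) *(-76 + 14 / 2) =-6693 / 35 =-191.23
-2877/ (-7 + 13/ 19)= 18221/ 40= 455.52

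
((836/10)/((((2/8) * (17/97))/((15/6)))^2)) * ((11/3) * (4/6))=1730503280/2601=665322.29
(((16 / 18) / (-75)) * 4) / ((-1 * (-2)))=-16 / 675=-0.02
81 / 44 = 1.84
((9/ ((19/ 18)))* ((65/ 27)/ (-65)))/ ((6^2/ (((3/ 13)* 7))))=-7/ 494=-0.01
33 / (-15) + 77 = 374 / 5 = 74.80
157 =157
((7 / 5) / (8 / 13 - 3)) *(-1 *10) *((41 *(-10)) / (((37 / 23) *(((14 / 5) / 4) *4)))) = -612950 / 1147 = -534.39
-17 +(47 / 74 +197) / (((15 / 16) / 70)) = 545371 / 37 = 14739.76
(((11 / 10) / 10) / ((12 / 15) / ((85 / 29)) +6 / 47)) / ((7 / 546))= 342771 / 16004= 21.42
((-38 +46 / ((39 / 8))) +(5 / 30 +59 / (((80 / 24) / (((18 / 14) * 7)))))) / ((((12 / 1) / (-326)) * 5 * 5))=-2080369 / 14625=-142.25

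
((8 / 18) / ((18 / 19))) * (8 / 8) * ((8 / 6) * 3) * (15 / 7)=4.02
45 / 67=0.67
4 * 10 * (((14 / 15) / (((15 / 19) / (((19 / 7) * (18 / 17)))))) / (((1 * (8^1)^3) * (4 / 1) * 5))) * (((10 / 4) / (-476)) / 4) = -0.00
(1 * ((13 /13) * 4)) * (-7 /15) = -28 /15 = -1.87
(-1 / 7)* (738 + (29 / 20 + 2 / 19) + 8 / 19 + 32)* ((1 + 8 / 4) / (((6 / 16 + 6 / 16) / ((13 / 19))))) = -3813563 / 12635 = -301.83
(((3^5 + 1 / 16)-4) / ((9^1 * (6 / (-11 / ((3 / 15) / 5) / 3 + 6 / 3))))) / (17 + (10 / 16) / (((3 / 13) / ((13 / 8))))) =-228650 / 12327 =-18.55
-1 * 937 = -937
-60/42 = -10/7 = -1.43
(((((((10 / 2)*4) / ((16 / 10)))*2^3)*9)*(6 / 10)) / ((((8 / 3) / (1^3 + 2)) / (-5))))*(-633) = 3845475 / 2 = 1922737.50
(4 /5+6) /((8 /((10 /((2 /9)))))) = 153 /4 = 38.25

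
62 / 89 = 0.70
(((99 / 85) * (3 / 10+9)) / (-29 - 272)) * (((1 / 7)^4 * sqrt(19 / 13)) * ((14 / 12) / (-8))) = 3069 * sqrt(247) / 18253362400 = 0.00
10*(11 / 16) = 55 / 8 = 6.88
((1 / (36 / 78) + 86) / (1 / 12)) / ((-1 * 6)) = -529 / 3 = -176.33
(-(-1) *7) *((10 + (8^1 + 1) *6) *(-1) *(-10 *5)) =22400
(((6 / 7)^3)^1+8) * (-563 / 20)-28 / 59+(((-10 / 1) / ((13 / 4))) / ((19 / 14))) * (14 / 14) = -1227985560 / 4998539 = -245.67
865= 865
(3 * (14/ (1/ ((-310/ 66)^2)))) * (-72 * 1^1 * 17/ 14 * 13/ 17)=-7495800/ 121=-61948.76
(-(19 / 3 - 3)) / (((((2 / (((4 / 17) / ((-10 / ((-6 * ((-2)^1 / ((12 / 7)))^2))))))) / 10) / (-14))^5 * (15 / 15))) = 1519219683181760 / 1035075753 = 1467737.68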